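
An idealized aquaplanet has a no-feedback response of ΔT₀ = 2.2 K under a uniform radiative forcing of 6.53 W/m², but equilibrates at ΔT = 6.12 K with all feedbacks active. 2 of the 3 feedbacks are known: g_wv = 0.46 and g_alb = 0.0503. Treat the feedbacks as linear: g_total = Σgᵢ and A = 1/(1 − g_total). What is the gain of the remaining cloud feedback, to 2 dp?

Amplification A = ΔT/ΔT₀ = 6.12/2.2 = 2.782.
Total gain g = 1 − 1/A = 1 − 1/2.782 = 0.6405.
Known gains sum to 0.46 + 0.0503 = 0.5103.
g_cld = 0.6405 − 0.5103 = 0.13.

0.13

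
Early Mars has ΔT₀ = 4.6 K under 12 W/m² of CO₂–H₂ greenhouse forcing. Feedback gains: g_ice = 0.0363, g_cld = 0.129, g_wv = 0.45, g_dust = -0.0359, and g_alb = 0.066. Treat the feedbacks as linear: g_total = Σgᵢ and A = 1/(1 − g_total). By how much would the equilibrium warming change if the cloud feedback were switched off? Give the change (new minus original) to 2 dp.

Original: g = 0.6454, ΔT = 4.6/(1−0.6454) = 12.9724 K.
Without cloud: g' = 0.5164, ΔT' = 4.6/(1−0.5164) = 9.5120 K.
Change = 9.5120 − 12.9724 = -3.46 K.

-3.46 K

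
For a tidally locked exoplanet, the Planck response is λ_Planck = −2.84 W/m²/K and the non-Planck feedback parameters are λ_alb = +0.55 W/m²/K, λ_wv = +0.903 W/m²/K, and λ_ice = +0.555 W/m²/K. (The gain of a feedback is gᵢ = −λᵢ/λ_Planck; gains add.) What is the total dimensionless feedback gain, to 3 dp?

Convert to gains: g_alb = 0.55/2.84 = 0.1937; g_wv = 0.903/2.84 = 0.318; g_ice = 0.555/2.84 = 0.1954.
Total gain g = 0.7071.

0.707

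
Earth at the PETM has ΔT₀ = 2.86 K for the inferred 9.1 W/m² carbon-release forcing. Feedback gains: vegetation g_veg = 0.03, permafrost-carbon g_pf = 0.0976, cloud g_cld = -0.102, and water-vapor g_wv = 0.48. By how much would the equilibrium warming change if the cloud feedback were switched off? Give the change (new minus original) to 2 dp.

1.50 K

Original: g = 0.5056, ΔT = 2.86/(1−0.5056) = 5.7848 K.
Without cloud: g' = 0.6076, ΔT' = 2.86/(1−0.6076) = 7.2885 K.
Change = 7.2885 − 5.7848 = 1.50 K.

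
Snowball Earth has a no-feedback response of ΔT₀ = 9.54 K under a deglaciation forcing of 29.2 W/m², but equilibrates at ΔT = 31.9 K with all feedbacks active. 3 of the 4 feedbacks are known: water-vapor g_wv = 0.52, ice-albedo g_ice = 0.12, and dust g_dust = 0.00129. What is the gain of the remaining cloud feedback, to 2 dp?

Amplification A = ΔT/ΔT₀ = 31.9/9.54 = 3.344.
Total gain g = 1 − 1/A = 1 − 1/3.344 = 0.701.
Known gains sum to 0.52 + 0.12 + 0.00129 = 0.64129.
g_cld = 0.701 − 0.64129 = 0.06.

0.06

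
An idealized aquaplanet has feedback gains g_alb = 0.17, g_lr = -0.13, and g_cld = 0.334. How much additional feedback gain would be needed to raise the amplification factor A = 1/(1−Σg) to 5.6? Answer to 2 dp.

0.45

Current total gain = 0.374.
Target gain for A = 5.6: g* = 1 − 1/5.6 = 0.8214.
Additional gain needed = 0.8214 − 0.374 = 0.45.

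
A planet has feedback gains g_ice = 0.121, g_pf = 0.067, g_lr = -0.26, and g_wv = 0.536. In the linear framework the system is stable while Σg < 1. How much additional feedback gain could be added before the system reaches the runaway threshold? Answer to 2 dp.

0.54

Current total gain = 0.121 + 0.067 − 0.26 + 0.536 = 0.464.
Margin to runaway = 1 − 0.464 = 0.54.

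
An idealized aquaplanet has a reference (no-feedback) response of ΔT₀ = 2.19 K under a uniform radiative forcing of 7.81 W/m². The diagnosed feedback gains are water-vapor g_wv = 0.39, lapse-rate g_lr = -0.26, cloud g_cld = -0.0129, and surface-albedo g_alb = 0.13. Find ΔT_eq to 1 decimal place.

Total gain g = 0.39 − 0.26 − 0.0129 + 0.13 = 0.2471.
Amplification A = 1/(1 − 0.2471) = 1.328.
ΔT = 2.19 × 1.328 = 2.9 K.

2.9 K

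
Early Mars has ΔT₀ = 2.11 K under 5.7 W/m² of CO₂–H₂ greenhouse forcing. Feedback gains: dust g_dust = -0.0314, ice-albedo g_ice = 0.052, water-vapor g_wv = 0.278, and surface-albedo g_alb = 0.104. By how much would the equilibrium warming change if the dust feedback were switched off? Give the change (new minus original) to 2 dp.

0.20 K

Original: g = 0.4026, ΔT = 2.11/(1−0.4026) = 3.5320 K.
Without dust: g' = 0.434, ΔT' = 2.11/(1−0.434) = 3.7279 K.
Change = 3.7279 − 3.5320 = 0.20 K.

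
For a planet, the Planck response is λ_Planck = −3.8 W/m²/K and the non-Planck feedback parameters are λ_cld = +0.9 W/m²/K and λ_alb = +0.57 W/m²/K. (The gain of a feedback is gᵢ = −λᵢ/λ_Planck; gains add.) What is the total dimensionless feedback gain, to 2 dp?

0.39

Convert to gains: g_cld = 0.9/3.8 = 0.2368; g_alb = 0.57/3.8 = 0.15.
Total gain g = 0.3868.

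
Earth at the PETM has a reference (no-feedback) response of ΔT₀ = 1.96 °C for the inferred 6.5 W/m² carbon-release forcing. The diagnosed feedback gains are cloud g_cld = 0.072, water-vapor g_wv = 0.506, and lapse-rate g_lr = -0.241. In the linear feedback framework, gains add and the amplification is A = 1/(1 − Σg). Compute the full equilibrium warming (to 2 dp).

Total gain g = 0.072 + 0.506 − 0.241 = 0.337.
Amplification A = 1/(1 − 0.337) = 1.508.
ΔT = 1.96 × 1.508 = 2.96 °C.

2.96 °C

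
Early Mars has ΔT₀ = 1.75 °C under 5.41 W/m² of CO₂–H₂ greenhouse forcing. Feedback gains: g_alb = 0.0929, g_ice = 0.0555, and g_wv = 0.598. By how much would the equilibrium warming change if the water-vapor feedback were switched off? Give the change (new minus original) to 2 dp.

-4.85 °C

Original: g = 0.7464, ΔT = 1.75/(1−0.7464) = 6.9006 °C.
Without water-vapor: g' = 0.1484, ΔT' = 1.75/(1−0.1484) = 2.0550 °C.
Change = 2.0550 − 6.9006 = -4.85 °C.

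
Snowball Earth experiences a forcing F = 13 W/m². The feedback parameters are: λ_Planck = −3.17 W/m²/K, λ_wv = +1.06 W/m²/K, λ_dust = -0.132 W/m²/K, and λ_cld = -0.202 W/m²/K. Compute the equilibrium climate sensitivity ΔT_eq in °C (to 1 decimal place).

5.3 °C

Net feedback parameter λ = (−3.17) + (+1.06) + (-0.132) + (-0.202) = -2.444 W/m²/K.
ΔT = −F/λ = −13/(-2.444) = 5.3 °C.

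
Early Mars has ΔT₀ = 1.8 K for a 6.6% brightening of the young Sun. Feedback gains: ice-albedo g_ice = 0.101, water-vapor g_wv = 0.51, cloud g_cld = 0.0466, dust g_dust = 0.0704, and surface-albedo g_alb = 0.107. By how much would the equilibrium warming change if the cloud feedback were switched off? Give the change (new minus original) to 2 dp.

-2.40 K

Original: g = 0.835, ΔT = 1.8/(1−0.835) = 10.9091 K.
Without cloud: g' = 0.7884, ΔT' = 1.8/(1−0.7884) = 8.5066 K.
Change = 8.5066 − 10.9091 = -2.40 K.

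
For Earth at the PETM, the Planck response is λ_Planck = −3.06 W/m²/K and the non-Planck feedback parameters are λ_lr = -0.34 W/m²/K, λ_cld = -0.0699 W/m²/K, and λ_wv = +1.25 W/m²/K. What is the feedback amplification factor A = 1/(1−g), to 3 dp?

Convert to gains: g_lr = -0.34/3.06 = -0.1111; g_cld = -0.0699/3.06 = -0.02284; g_wv = 1.25/3.06 = 0.4085.
Total gain g = 0.27456.
A = 1/(1 − 0.27456) = 1.378.

1.378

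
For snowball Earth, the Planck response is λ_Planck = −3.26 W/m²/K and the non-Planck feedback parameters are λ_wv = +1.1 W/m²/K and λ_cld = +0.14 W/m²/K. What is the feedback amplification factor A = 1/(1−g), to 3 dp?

1.614

Convert to gains: g_wv = 1.1/3.26 = 0.3374; g_cld = 0.14/3.26 = 0.04294.
Total gain g = 0.38034.
A = 1/(1 − 0.38034) = 1.614.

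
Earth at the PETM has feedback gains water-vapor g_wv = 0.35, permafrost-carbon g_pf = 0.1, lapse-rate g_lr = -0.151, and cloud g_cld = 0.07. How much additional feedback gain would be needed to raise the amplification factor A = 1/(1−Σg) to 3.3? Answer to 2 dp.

Current total gain = 0.369.
Target gain for A = 3.3: g* = 1 − 1/3.3 = 0.697.
Additional gain needed = 0.697 − 0.369 = 0.33.

0.33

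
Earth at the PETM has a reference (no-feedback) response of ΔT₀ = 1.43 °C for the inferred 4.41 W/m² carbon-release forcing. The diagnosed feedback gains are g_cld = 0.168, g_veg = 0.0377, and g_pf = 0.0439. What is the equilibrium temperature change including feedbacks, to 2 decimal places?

Total gain g = 0.168 + 0.0377 + 0.0439 = 0.2496.
Amplification A = 1/(1 − 0.2496) = 1.333.
ΔT = 1.43 × 1.333 = 1.91 °C.

1.91 °C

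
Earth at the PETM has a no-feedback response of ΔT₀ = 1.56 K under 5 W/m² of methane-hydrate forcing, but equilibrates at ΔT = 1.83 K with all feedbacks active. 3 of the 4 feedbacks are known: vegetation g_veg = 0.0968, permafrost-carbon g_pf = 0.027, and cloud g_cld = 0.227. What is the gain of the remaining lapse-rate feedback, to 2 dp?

-0.20

Amplification A = ΔT/ΔT₀ = 1.83/1.56 = 1.173.
Total gain g = 1 − 1/A = 1 − 1/1.173 = 0.1475.
Known gains sum to 0.0968 + 0.027 + 0.227 = 0.3508.
g_lr = 0.1475 − 0.3508 = -0.20.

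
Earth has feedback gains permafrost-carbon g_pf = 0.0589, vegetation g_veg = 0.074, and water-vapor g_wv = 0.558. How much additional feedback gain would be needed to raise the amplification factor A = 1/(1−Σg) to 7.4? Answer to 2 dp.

0.17

Current total gain = 0.6909.
Target gain for A = 7.4: g* = 1 − 1/7.4 = 0.8649.
Additional gain needed = 0.8649 − 0.6909 = 0.17.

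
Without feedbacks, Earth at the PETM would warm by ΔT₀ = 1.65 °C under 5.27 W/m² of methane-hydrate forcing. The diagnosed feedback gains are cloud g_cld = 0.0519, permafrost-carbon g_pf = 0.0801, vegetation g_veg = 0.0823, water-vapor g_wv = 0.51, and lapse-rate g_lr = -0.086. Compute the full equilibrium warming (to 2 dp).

4.56 °C

Total gain g = 0.0519 + 0.0801 + 0.0823 + 0.51 − 0.086 = 0.6383.
Amplification A = 1/(1 − 0.6383) = 2.765.
ΔT = 1.65 × 2.765 = 4.56 °C.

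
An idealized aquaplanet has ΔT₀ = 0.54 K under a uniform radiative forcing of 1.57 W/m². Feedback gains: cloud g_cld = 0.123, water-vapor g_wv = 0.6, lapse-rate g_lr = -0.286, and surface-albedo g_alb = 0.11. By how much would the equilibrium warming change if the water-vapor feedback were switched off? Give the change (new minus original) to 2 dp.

Original: g = 0.547, ΔT = 0.54/(1−0.547) = 1.1921 K.
Without water-vapor: g' = -0.053, ΔT' = 0.54/(1+0.053) = 0.5128 K.
Change = 0.5128 − 1.1921 = -0.68 K.

-0.68 K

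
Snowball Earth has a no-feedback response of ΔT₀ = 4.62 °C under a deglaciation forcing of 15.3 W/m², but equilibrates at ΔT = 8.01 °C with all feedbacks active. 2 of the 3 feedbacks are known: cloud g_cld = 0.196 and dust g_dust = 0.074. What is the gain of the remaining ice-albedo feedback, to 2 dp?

0.15

Amplification A = ΔT/ΔT₀ = 8.01/4.62 = 1.734.
Total gain g = 1 − 1/A = 1 − 1/1.734 = 0.4233.
Known gains sum to 0.196 + 0.074 = 0.27.
g_ice = 0.4233 − 0.27 = 0.15.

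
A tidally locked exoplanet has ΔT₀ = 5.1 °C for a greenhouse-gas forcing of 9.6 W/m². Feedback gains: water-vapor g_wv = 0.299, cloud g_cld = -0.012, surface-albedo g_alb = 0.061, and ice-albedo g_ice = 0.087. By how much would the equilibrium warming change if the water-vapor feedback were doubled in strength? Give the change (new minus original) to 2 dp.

Original: g = 0.435, ΔT = 5.1/(1−0.435) = 9.0265 °C.
With doubled water-vapor: g' = 0.734, ΔT' = 5.1/(1−0.734) = 19.1729 °C.
Change = 19.1729 − 9.0265 = 10.15 °C.

10.15 °C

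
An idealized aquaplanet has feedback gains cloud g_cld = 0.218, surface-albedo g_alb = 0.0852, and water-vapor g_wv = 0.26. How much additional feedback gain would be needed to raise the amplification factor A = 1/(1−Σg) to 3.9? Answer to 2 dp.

Current total gain = 0.5632.
Target gain for A = 3.9: g* = 1 − 1/3.9 = 0.7436.
Additional gain needed = 0.7436 − 0.5632 = 0.18.

0.18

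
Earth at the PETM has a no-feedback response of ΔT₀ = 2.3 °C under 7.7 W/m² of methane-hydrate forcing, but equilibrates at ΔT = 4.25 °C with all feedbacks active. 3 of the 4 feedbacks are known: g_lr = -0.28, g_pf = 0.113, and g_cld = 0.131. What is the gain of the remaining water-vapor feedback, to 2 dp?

Amplification A = ΔT/ΔT₀ = 4.25/2.3 = 1.848.
Total gain g = 1 − 1/A = 1 − 1/1.848 = 0.4589.
Known gains sum to -0.28 + 0.113 + 0.131 = -0.036.
g_wv = 0.4589 + 0.036 = 0.49.

0.49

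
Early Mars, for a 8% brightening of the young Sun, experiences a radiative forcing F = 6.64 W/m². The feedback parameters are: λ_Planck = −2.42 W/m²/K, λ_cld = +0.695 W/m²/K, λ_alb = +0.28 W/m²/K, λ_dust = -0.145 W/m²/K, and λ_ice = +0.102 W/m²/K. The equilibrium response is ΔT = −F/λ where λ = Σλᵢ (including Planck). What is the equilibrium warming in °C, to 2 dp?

Net feedback parameter λ = (−2.42) + (+0.695) + (+0.28) + (-0.145) + (+0.102) = -1.488 W/m²/K.
ΔT = −F/λ = −6.64/(-1.488) = 4.46 °C.

4.46 °C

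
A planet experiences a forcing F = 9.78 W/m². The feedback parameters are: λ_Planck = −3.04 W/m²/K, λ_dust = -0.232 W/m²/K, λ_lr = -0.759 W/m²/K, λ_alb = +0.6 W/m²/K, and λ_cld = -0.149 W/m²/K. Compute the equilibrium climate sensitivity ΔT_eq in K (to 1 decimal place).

Net feedback parameter λ = (−3.04) + (-0.232) + (-0.759) + (+0.6) + (-0.149) = -3.58 W/m²/K.
ΔT = −F/λ = −9.78/(-3.58) = 2.7 K.

2.7 K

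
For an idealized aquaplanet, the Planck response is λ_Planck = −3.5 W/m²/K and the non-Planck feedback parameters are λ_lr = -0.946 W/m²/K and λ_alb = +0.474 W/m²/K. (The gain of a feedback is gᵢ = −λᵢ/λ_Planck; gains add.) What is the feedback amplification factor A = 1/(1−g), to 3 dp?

0.881

Convert to gains: g_lr = -0.946/3.5 = -0.2703; g_alb = 0.474/3.5 = 0.1354.
Total gain g = -0.1349.
A = 1/(1 + 0.1349) = 0.881.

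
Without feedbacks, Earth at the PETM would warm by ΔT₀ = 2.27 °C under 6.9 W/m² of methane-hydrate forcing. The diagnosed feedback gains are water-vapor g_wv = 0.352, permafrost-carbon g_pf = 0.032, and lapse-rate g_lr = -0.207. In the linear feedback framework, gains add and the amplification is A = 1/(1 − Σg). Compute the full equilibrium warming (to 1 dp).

2.8 °C

Total gain g = 0.352 + 0.032 − 0.207 = 0.177.
Amplification A = 1/(1 − 0.177) = 1.215.
ΔT = 2.27 × 1.215 = 2.8 °C.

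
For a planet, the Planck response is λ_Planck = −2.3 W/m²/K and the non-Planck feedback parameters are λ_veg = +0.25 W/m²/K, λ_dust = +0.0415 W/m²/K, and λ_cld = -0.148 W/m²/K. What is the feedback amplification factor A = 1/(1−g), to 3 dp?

1.067

Convert to gains: g_veg = 0.25/2.3 = 0.1087; g_dust = 0.0415/2.3 = 0.01804; g_cld = -0.148/2.3 = -0.06435.
Total gain g = 0.06239.
A = 1/(1 − 0.06239) = 1.067.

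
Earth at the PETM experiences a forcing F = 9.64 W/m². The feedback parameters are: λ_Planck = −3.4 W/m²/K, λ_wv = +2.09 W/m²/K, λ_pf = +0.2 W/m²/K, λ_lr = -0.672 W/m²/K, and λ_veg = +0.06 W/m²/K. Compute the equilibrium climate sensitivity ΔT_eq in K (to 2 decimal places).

Net feedback parameter λ = (−3.4) + (+2.09) + (+0.2) + (-0.672) + (+0.06) = -1.722 W/m²/K.
ΔT = −F/λ = −9.64/(-1.722) = 5.60 K.

5.60 K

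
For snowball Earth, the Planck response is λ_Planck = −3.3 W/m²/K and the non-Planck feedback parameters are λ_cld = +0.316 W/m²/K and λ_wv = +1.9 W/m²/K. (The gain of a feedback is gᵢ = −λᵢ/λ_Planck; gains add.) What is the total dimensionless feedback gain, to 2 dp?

0.67

Convert to gains: g_cld = 0.316/3.3 = 0.09576; g_wv = 1.9/3.3 = 0.5758.
Total gain g = 0.67156.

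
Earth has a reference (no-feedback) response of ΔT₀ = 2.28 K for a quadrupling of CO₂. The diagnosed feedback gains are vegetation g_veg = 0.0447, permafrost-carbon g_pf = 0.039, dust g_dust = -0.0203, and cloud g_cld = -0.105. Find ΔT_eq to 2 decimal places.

2.19 K

Total gain g = 0.0447 + 0.039 − 0.0203 − 0.105 = -0.0416.
Amplification A = 1/(1 + 0.0416) = 0.9601.
ΔT = 2.28 × 0.9601 = 2.19 K.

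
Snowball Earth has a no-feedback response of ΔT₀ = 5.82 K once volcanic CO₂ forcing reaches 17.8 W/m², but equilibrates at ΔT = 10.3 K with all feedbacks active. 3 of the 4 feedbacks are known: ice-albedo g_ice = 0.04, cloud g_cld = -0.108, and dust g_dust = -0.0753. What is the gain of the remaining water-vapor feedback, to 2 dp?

Amplification A = ΔT/ΔT₀ = 10.3/5.82 = 1.77.
Total gain g = 1 − 1/A = 1 − 1/1.77 = 0.435.
Known gains sum to 0.04 − 0.108 − 0.0753 = -0.1433.
g_wv = 0.435 + 0.1433 = 0.58.

0.58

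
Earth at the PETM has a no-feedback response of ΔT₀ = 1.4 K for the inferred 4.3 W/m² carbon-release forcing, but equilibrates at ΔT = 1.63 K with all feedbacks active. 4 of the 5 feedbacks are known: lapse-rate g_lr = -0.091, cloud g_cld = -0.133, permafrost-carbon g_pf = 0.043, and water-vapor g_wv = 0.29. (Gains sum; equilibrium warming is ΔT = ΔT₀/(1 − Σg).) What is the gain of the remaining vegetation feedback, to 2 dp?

Amplification A = ΔT/ΔT₀ = 1.63/1.4 = 1.164.
Total gain g = 1 − 1/A = 1 − 1/1.164 = 0.1409.
Known gains sum to -0.091 − 0.133 + 0.043 + 0.29 = 0.109.
g_veg = 0.1409 − 0.109 = 0.03.

0.03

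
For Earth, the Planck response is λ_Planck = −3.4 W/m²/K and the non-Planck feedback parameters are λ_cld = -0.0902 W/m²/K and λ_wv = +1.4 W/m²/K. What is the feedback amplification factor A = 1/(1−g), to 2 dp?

Convert to gains: g_cld = -0.0902/3.4 = -0.02653; g_wv = 1.4/3.4 = 0.4118.
Total gain g = 0.38527.
A = 1/(1 − 0.38527) = 1.63.

1.63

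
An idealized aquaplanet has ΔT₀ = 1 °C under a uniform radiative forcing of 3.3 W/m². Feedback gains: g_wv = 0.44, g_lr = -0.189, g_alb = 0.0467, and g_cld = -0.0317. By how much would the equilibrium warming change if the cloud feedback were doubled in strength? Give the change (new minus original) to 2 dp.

Original: g = 0.266, ΔT = 1/(1−0.266) = 1.3624 °C.
With doubled cloud: g' = 0.2343, ΔT' = 1/(1−0.2343) = 1.3060 °C.
Change = 1.3060 − 1.3624 = -0.06 °C.

-0.06 °C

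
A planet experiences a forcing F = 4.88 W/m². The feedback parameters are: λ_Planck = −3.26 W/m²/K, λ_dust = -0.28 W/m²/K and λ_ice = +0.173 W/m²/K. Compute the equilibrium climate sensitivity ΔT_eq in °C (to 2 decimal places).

Net feedback parameter λ = (−3.26) + (-0.28) + (+0.173) = -3.367 W/m²/K.
ΔT = −F/λ = −4.88/(-3.367) = 1.45 °C.

1.45 °C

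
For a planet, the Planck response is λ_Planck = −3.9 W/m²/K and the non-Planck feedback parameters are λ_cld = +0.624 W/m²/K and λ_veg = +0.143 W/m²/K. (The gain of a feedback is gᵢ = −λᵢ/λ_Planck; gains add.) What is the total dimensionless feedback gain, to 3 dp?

Convert to gains: g_cld = 0.624/3.9 = 0.16; g_veg = 0.143/3.9 = 0.03667.
Total gain g = 0.19667.

0.197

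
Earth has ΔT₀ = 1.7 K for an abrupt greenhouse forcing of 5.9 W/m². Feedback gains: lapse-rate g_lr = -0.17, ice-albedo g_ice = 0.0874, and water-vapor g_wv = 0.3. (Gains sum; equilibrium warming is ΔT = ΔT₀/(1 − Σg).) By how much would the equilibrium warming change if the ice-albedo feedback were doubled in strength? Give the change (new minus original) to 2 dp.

Original: g = 0.2174, ΔT = 1.7/(1−0.2174) = 2.1722 K.
With doubled ice-albedo: g' = 0.3048, ΔT' = 1.7/(1−0.3048) = 2.4453 K.
Change = 2.4453 − 2.1722 = 0.27 K.

0.27 K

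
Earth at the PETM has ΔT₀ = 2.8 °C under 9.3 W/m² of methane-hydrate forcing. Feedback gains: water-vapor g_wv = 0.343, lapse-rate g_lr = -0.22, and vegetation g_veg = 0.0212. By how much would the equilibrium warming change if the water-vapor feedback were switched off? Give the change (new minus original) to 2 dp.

-0.94 °C

Original: g = 0.1442, ΔT = 2.8/(1−0.1442) = 3.2718 °C.
Without water-vapor: g' = -0.1988, ΔT' = 2.8/(1+0.1988) = 2.3357 °C.
Change = 2.3357 − 3.2718 = -0.94 °C.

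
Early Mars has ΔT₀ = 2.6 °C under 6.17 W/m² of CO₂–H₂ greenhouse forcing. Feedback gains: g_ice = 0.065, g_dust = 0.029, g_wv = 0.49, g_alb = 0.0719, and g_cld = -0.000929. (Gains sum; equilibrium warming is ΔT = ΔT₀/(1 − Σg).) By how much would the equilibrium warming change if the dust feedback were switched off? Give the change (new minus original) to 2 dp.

-0.58 °C

Original: g = 0.654971, ΔT = 2.6/(1−0.654971) = 7.5356 °C.
Without dust: g' = 0.625971, ΔT' = 2.6/(1−0.625971) = 6.9513 °C.
Change = 6.9513 − 7.5356 = -0.58 °C.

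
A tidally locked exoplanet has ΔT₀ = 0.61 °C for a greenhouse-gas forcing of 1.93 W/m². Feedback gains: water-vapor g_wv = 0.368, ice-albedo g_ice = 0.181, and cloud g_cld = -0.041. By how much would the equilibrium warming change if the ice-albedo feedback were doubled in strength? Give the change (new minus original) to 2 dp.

Original: g = 0.508, ΔT = 0.61/(1−0.508) = 1.2398 °C.
With doubled ice-albedo: g' = 0.689, ΔT' = 0.61/(1−0.689) = 1.9614 °C.
Change = 1.9614 − 1.2398 = 0.72 °C.

0.72 °C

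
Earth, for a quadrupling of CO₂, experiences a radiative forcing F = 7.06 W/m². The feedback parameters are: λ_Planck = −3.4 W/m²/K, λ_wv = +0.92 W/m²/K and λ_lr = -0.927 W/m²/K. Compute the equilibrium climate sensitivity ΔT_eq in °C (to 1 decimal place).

Net feedback parameter λ = (−3.4) + (+0.92) + (-0.927) = -3.407 W/m²/K.
ΔT = −F/λ = −7.06/(-3.407) = 2.1 °C.

2.1 °C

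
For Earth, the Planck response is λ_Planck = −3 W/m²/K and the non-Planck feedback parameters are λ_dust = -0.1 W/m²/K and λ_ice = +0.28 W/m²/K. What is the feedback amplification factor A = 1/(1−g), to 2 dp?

1.06

Convert to gains: g_dust = -0.1/3 = -0.03333; g_ice = 0.28/3 = 0.09333.
Total gain g = 0.06.
A = 1/(1 − 0.06) = 1.06.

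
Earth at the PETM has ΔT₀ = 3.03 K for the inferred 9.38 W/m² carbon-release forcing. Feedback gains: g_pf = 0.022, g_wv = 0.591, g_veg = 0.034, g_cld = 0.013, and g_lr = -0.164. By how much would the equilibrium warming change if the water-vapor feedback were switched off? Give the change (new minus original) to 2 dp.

-3.24 K

Original: g = 0.496, ΔT = 3.03/(1−0.496) = 6.0119 K.
Without water-vapor: g' = -0.095, ΔT' = 3.03/(1+0.095) = 2.7671 K.
Change = 2.7671 − 6.0119 = -3.24 K.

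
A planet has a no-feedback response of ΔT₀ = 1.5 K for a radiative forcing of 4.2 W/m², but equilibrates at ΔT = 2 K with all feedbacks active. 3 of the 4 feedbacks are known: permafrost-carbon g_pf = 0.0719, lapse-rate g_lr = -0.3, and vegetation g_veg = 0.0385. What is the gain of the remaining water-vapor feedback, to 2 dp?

Amplification A = ΔT/ΔT₀ = 2/1.5 = 1.333.
Total gain g = 1 − 1/A = 1 − 1/1.333 = 0.2498.
Known gains sum to 0.0719 − 0.3 + 0.0385 = -0.1896.
g_wv = 0.2498 + 0.1896 = 0.44.

0.44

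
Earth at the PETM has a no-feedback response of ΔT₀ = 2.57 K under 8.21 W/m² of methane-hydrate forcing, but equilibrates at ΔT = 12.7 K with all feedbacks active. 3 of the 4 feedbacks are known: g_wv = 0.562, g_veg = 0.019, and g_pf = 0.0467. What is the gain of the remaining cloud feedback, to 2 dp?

0.17

Amplification A = ΔT/ΔT₀ = 12.7/2.57 = 4.942.
Total gain g = 1 − 1/A = 1 − 1/4.942 = 0.7977.
Known gains sum to 0.562 + 0.019 + 0.0467 = 0.6277.
g_cld = 0.7977 − 0.6277 = 0.17.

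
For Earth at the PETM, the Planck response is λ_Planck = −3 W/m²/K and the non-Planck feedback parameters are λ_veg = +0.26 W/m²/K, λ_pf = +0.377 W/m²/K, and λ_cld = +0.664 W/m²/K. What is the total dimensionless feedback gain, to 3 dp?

Convert to gains: g_veg = 0.26/3 = 0.08667; g_pf = 0.377/3 = 0.1257; g_cld = 0.664/3 = 0.2213.
Total gain g = 0.43367.

0.434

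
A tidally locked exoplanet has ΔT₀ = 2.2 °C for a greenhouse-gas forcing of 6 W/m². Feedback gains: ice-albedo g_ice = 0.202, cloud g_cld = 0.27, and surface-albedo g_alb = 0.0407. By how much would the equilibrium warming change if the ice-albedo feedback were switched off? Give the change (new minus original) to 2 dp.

Original: g = 0.5127, ΔT = 2.2/(1−0.5127) = 4.5147 °C.
Without ice-albedo: g' = 0.3107, ΔT' = 2.2/(1−0.3107) = 3.1916 °C.
Change = 3.1916 − 4.5147 = -1.32 °C.

-1.32 °C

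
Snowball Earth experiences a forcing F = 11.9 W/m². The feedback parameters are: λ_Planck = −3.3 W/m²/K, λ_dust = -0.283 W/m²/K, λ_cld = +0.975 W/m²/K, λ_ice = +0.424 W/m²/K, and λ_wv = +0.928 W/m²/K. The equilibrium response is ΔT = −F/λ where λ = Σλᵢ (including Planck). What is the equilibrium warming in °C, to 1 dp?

9.5 °C

Net feedback parameter λ = (−3.3) + (-0.283) + (+0.975) + (+0.424) + (+0.928) = -1.256 W/m²/K.
ΔT = −F/λ = −11.9/(-1.256) = 9.5 °C.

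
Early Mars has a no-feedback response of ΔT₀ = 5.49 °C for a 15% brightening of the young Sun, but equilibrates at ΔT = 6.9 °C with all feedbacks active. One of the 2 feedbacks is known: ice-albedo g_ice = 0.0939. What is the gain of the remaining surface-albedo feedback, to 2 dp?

0.11

Amplification A = ΔT/ΔT₀ = 6.9/5.49 = 1.257.
Total gain g = 1 − 1/A = 1 − 1/1.257 = 0.2045.
The known gain is 0.0939.
g_alb = 0.2045 − 0.0939 = 0.11.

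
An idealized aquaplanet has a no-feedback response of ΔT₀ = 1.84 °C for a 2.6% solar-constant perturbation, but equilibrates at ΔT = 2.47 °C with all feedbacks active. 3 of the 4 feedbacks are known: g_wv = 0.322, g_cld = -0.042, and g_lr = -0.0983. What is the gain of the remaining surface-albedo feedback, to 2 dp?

Amplification A = ΔT/ΔT₀ = 2.47/1.84 = 1.342.
Total gain g = 1 − 1/A = 1 − 1/1.342 = 0.2548.
Known gains sum to 0.322 − 0.042 − 0.0983 = 0.1817.
g_alb = 0.2548 − 0.1817 = 0.07.

0.07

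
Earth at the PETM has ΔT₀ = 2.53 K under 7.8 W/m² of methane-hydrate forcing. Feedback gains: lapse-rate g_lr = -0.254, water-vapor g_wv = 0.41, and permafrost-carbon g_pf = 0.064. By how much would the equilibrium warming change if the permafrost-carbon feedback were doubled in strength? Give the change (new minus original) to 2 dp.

Original: g = 0.22, ΔT = 2.53/(1−0.22) = 3.2436 K.
With doubled permafrost-carbon: g' = 0.284, ΔT' = 2.53/(1−0.284) = 3.5335 K.
Change = 3.5335 − 3.2436 = 0.29 K.

0.29 K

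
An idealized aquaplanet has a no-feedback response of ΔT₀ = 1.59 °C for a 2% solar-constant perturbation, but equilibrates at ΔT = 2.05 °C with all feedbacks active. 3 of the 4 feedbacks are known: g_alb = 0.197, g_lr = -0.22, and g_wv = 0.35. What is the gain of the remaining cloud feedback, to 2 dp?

Amplification A = ΔT/ΔT₀ = 2.05/1.59 = 1.289.
Total gain g = 1 − 1/A = 1 − 1/1.289 = 0.2242.
Known gains sum to 0.197 − 0.22 + 0.35 = 0.327.
g_cld = 0.2242 − 0.327 = -0.10.

-0.10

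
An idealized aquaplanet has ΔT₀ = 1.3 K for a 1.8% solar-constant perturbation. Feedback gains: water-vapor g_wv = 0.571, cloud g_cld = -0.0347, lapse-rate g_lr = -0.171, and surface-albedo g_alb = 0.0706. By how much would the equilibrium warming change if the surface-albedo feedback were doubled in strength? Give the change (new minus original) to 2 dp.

0.33 K

Original: g = 0.4359, ΔT = 1.3/(1−0.4359) = 2.3046 K.
With doubled surface-albedo: g' = 0.5065, ΔT' = 1.3/(1−0.5065) = 2.6342 K.
Change = 2.6342 − 2.3046 = 0.33 K.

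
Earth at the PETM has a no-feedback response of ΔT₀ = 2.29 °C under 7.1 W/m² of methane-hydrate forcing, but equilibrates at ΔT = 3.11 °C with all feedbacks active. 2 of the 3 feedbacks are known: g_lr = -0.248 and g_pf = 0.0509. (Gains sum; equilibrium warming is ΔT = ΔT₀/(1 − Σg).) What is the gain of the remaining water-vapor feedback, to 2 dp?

Amplification A = ΔT/ΔT₀ = 3.11/2.29 = 1.358.
Total gain g = 1 − 1/A = 1 − 1/1.358 = 0.2636.
Known gains sum to -0.248 + 0.0509 = -0.1971.
g_wv = 0.2636 + 0.1971 = 0.46.

0.46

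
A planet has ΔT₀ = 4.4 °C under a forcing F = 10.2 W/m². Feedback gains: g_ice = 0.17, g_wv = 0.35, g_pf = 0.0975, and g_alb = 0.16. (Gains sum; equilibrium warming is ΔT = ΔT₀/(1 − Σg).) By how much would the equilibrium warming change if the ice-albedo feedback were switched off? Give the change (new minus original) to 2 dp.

-8.57 °C

Original: g = 0.7775, ΔT = 4.4/(1−0.7775) = 19.7753 °C.
Without ice-albedo: g' = 0.6075, ΔT' = 4.4/(1−0.6075) = 11.2102 °C.
Change = 11.2102 − 19.7753 = -8.57 °C.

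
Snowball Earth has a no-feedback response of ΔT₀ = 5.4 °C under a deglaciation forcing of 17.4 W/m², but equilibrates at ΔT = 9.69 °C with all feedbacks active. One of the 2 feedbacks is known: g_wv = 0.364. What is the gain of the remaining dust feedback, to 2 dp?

Amplification A = ΔT/ΔT₀ = 9.69/5.4 = 1.794.
Total gain g = 1 − 1/A = 1 − 1/1.794 = 0.4426.
The known gain is 0.364.
g_dust = 0.4426 − 0.364 = 0.08.

0.08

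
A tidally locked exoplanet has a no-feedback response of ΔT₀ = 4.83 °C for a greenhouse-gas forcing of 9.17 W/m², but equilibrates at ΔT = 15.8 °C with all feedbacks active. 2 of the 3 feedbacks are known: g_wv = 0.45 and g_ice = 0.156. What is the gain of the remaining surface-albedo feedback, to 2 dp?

Amplification A = ΔT/ΔT₀ = 15.8/4.83 = 3.271.
Total gain g = 1 − 1/A = 1 − 1/3.271 = 0.6943.
Known gains sum to 0.45 + 0.156 = 0.606.
g_alb = 0.6943 − 0.606 = 0.09.

0.09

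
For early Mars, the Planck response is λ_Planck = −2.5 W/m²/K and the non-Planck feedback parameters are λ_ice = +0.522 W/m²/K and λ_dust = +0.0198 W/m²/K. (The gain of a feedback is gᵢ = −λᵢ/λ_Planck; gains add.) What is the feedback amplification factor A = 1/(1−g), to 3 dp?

1.277

Convert to gains: g_ice = 0.522/2.5 = 0.2088; g_dust = 0.0198/2.5 = 0.00792.
Total gain g = 0.21672.
A = 1/(1 − 0.21672) = 1.277.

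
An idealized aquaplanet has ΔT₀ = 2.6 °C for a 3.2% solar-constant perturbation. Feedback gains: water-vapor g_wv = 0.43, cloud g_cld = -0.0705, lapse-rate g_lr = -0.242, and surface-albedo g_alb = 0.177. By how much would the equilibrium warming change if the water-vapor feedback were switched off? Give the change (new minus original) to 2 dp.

-1.40 °C

Original: g = 0.2945, ΔT = 2.6/(1−0.2945) = 3.6853 °C.
Without water-vapor: g' = -0.1355, ΔT' = 2.6/(1+0.1355) = 2.2897 °C.
Change = 2.2897 − 3.6853 = -1.40 °C.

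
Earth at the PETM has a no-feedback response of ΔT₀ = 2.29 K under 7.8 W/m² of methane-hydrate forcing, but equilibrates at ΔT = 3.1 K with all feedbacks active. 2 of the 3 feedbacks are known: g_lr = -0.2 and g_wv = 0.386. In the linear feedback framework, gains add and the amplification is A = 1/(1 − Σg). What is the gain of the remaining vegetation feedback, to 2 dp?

0.08

Amplification A = ΔT/ΔT₀ = 3.1/2.29 = 1.354.
Total gain g = 1 − 1/A = 1 − 1/1.354 = 0.2614.
Known gains sum to -0.2 + 0.386 = 0.186.
g_veg = 0.2614 − 0.186 = 0.08.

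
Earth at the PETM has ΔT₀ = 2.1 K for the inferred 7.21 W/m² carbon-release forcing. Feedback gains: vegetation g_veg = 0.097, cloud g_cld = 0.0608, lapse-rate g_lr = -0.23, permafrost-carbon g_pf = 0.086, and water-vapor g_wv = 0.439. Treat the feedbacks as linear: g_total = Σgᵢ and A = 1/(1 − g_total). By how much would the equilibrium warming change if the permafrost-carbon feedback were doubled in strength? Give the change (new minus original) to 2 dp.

0.72 K

Original: g = 0.4528, ΔT = 2.1/(1−0.4528) = 3.8377 K.
With doubled permafrost-carbon: g' = 0.5388, ΔT' = 2.1/(1−0.5388) = 4.5533 K.
Change = 4.5533 − 3.8377 = 0.72 K.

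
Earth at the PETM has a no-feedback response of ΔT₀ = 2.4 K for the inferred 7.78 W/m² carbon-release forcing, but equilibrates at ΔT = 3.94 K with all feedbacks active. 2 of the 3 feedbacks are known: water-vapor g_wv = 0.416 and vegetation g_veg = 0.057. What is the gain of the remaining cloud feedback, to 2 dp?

Amplification A = ΔT/ΔT₀ = 3.94/2.4 = 1.642.
Total gain g = 1 − 1/A = 1 − 1/1.642 = 0.391.
Known gains sum to 0.416 + 0.057 = 0.473.
g_cld = 0.391 − 0.473 = -0.08.

-0.08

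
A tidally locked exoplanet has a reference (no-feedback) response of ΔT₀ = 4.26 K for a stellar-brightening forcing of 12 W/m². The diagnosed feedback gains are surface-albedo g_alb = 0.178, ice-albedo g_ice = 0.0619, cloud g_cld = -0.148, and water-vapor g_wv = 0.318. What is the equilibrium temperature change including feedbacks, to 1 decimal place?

7.2 K

Total gain g = 0.178 + 0.0619 − 0.148 + 0.318 = 0.4099.
Amplification A = 1/(1 − 0.4099) = 1.695.
ΔT = 4.26 × 1.695 = 7.2 K.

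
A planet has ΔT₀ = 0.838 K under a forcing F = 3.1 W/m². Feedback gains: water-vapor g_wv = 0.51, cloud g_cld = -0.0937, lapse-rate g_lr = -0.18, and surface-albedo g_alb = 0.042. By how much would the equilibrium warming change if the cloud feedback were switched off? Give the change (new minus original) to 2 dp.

0.17 K

Original: g = 0.2783, ΔT = 0.838/(1−0.2783) = 1.1611 K.
Without cloud: g' = 0.372, ΔT' = 0.838/(1−0.372) = 1.3344 K.
Change = 1.3344 − 1.1611 = 0.17 K.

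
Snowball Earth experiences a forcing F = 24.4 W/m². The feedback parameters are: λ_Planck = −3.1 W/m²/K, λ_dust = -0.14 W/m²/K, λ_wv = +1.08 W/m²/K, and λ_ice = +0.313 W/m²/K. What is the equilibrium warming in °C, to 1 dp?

Net feedback parameter λ = (−3.1) + (-0.14) + (+1.08) + (+0.313) = -1.847 W/m²/K.
ΔT = −F/λ = −24.4/(-1.847) = 13.2 °C.

13.2 °C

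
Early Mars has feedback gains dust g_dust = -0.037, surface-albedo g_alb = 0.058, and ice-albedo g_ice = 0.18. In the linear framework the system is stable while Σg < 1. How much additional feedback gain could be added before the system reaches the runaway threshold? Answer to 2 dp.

0.80

Current total gain = -0.037 + 0.058 + 0.18 = 0.201.
Margin to runaway = 1 − 0.201 = 0.80.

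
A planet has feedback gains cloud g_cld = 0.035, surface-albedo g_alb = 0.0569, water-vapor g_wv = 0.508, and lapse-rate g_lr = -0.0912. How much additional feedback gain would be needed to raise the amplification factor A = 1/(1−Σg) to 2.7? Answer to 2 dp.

0.12

Current total gain = 0.5087.
Target gain for A = 2.7: g* = 1 − 1/2.7 = 0.6296.
Additional gain needed = 0.6296 − 0.5087 = 0.12.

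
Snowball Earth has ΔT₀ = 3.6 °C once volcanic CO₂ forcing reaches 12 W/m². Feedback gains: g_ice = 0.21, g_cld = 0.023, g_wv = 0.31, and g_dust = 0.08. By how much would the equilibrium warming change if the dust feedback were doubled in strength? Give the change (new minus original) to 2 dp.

Original: g = 0.623, ΔT = 3.6/(1−0.623) = 9.5491 °C.
With doubled dust: g' = 0.703, ΔT' = 3.6/(1−0.703) = 12.1212 °C.
Change = 12.1212 − 9.5491 = 2.57 °C.

2.57 °C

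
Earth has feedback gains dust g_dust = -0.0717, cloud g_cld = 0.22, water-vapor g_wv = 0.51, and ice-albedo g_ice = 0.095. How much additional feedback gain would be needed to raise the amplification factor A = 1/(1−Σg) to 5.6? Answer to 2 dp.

Current total gain = 0.7533.
Target gain for A = 5.6: g* = 1 − 1/5.6 = 0.8214.
Additional gain needed = 0.8214 − 0.7533 = 0.07.

0.07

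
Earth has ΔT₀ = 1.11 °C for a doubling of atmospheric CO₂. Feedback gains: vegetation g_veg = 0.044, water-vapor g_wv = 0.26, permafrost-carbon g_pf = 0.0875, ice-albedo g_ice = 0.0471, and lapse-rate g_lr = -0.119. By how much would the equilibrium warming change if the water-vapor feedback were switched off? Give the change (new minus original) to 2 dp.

-0.45 °C

Original: g = 0.3196, ΔT = 1.11/(1−0.3196) = 1.6314 °C.
Without water-vapor: g' = 0.0596, ΔT' = 1.11/(1−0.0596) = 1.1803 °C.
Change = 1.1803 − 1.6314 = -0.45 °C.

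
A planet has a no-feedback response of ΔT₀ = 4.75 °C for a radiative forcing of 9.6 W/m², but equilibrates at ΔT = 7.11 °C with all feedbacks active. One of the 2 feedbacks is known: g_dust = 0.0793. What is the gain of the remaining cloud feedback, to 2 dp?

Amplification A = ΔT/ΔT₀ = 7.11/4.75 = 1.497.
Total gain g = 1 − 1/A = 1 − 1/1.497 = 0.332.
The known gain is 0.0793.
g_cld = 0.332 − 0.0793 = 0.25.

0.25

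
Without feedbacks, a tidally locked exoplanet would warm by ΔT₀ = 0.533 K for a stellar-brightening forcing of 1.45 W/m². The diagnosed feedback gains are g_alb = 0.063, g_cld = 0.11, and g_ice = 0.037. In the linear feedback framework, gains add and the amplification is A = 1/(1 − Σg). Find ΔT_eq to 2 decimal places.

0.67 K

Total gain g = 0.063 + 0.11 + 0.037 = 0.21.
Amplification A = 1/(1 − 0.21) = 1.266.
ΔT = 0.533 × 1.266 = 0.67 K.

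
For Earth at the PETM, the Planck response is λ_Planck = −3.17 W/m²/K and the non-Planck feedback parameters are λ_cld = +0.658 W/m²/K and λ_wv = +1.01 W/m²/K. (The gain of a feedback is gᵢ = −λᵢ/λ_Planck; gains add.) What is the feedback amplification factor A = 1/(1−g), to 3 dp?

2.111

Convert to gains: g_cld = 0.658/3.17 = 0.2076; g_wv = 1.01/3.17 = 0.3186.
Total gain g = 0.5262.
A = 1/(1 − 0.5262) = 2.111.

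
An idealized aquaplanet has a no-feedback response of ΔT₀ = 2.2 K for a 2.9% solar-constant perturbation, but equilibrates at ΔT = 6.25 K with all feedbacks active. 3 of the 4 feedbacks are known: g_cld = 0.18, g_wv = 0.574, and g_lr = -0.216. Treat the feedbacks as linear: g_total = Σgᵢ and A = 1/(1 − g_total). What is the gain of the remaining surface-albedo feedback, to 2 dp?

Amplification A = ΔT/ΔT₀ = 6.25/2.2 = 2.841.
Total gain g = 1 − 1/A = 1 − 1/2.841 = 0.648.
Known gains sum to 0.18 + 0.574 − 0.216 = 0.538.
g_alb = 0.648 − 0.538 = 0.11.

0.11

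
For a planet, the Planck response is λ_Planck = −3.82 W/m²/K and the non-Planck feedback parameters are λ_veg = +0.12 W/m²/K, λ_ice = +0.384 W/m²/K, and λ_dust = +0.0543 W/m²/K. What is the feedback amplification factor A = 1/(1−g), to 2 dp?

Convert to gains: g_veg = 0.12/3.82 = 0.03141; g_ice = 0.384/3.82 = 0.1005; g_dust = 0.0543/3.82 = 0.01421.
Total gain g = 0.14612.
A = 1/(1 − 0.14612) = 1.17.

1.17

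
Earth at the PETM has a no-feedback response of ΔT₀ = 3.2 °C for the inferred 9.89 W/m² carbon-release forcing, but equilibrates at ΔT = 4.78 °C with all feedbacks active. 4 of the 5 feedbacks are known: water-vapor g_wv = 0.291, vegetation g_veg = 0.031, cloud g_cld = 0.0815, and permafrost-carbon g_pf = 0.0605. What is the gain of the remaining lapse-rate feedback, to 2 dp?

-0.13

Amplification A = ΔT/ΔT₀ = 4.78/3.2 = 1.494.
Total gain g = 1 − 1/A = 1 − 1/1.494 = 0.3307.
Known gains sum to 0.291 + 0.031 + 0.0815 + 0.0605 = 0.464.
g_lr = 0.3307 − 0.464 = -0.13.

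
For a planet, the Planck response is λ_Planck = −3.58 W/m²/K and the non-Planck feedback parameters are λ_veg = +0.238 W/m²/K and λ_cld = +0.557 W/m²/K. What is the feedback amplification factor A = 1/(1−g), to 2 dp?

Convert to gains: g_veg = 0.238/3.58 = 0.06648; g_cld = 0.557/3.58 = 0.1556.
Total gain g = 0.22208.
A = 1/(1 − 0.22208) = 1.29.

1.29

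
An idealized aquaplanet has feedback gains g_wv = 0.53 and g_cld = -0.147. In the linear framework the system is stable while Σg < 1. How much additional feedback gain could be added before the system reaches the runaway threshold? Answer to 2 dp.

0.62

Current total gain = 0.53 − 0.147 = 0.383.
Margin to runaway = 1 − 0.383 = 0.62.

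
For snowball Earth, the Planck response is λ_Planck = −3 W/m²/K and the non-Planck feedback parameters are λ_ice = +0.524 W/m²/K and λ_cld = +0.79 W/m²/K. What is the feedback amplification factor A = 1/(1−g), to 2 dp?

Convert to gains: g_ice = 0.524/3 = 0.1747; g_cld = 0.79/3 = 0.2633.
Total gain g = 0.438.
A = 1/(1 − 0.438) = 1.78.

1.78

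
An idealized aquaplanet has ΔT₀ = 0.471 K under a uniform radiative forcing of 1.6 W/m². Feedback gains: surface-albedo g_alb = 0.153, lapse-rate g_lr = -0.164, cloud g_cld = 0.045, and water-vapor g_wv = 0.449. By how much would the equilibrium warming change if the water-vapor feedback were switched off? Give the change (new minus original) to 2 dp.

-0.42 K

Original: g = 0.483, ΔT = 0.471/(1−0.483) = 0.9110 K.
Without water-vapor: g' = 0.034, ΔT' = 0.471/(1−0.034) = 0.4876 K.
Change = 0.4876 − 0.9110 = -0.42 K.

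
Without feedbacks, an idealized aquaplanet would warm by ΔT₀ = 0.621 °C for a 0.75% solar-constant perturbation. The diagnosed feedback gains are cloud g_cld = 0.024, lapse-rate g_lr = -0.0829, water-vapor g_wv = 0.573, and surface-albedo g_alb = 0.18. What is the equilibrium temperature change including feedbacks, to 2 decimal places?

2.03 °C

Total gain g = 0.024 − 0.0829 + 0.573 + 0.18 = 0.6941.
Amplification A = 1/(1 − 0.6941) = 3.269.
ΔT = 0.621 × 3.269 = 2.03 °C.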